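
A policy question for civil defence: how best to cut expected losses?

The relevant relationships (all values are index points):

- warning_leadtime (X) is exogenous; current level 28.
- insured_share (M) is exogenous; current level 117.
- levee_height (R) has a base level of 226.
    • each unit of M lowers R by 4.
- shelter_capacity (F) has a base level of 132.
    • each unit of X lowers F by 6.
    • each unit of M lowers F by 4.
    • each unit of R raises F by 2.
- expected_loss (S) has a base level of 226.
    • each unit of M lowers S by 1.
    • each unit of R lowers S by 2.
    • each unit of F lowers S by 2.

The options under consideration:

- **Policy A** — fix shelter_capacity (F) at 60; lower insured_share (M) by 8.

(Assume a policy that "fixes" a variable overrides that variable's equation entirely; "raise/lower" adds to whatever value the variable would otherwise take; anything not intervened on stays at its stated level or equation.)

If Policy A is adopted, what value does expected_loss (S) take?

417

Policy A (F := 60, M − 8):
  X = 28
  M = 117 − 8 = 109
  R = 226 − 4·109 = -210
  F = 60
  S = 226 − 109 − 2·(-210) − 2·60 = 417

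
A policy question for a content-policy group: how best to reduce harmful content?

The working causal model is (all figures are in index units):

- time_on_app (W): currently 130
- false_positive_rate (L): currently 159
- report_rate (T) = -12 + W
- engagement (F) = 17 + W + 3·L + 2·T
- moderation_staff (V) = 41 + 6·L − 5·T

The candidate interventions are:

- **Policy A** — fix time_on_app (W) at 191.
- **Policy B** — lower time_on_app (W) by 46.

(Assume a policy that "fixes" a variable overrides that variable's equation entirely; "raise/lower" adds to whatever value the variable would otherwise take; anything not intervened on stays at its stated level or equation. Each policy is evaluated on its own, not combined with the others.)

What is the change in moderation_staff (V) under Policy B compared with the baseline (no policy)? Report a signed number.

230

Baseline:
  W = 130
  L = 159
  T = -12 + 130 = 118
  V = 41 + 6·159 − 5·118 = 405
Policy B (W − 46):
  W = 130 − 46 = 84
  L = 159
  T = -12 + 84 = 72
  V = 41 + 6·159 − 5·72 = 635
Change in V: 635 − 405 = 230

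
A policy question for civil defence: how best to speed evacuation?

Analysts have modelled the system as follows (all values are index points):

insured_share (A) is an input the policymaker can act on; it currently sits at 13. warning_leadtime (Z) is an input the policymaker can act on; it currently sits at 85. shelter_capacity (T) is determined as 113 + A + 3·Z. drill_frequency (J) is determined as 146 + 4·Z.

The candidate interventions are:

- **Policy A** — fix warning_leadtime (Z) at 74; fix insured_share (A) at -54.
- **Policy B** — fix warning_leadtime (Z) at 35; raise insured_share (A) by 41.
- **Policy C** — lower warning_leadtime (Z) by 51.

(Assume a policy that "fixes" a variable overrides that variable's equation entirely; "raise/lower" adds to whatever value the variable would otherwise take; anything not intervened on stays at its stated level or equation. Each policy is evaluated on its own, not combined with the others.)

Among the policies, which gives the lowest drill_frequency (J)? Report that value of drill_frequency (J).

282

Policy A (Z := 74, A := -54):
  Z = 74
  J = 146 + 4·74 = 442
Policy B (Z := 35, A + 41):
  Z = 35
  J = 146 + 4·35 = 286
Policy C (Z − 51):
  Z = 85 − 51 = 34
  J = 146 + 4·34 = 282
Comparing — Policy A: J=442, Policy B: J=286, Policy C: J=282. Lowest is 282 (Policy C).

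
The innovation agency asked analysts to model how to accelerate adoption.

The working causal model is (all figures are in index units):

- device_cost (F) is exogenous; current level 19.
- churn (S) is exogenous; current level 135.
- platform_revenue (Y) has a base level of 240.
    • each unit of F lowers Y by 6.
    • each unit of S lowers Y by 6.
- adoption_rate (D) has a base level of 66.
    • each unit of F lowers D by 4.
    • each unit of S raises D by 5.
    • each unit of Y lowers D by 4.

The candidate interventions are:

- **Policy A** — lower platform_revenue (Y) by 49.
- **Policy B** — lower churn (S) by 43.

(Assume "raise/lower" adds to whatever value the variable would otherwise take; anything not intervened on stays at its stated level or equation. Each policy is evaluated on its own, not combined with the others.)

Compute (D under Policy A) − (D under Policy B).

Policy A (Y − 49):
  F = 19
  S = 135
  Y = 240 − 6·19 − 6·135 (−49 from intervention) = -733
  D = 66 − 4·19 + 5·135 − 4·(-733) = 3597
Policy B (S − 43):
  F = 19
  S = 135 − 43 = 92
  Y = 240 − 6·19 − 6·92 = -426
  D = 66 − 4·19 + 5·92 − 4·(-426) = 2154
D: 3597 − 2154 = 1443

1443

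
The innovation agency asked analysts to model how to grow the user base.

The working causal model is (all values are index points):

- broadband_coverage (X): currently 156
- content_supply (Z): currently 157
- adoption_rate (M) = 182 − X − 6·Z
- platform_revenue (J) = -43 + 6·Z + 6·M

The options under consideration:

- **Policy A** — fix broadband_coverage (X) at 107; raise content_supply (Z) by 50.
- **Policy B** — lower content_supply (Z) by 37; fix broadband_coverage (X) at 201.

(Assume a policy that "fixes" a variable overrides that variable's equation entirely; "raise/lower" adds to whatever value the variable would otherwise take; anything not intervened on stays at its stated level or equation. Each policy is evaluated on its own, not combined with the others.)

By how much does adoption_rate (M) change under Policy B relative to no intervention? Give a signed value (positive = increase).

Baseline:
  X = 156
  Z = 157
  M = 182 − 156 − 6·157 = -916
Policy B (Z − 37, X := 201):
  X = 201
  Z = 157 − 37 = 120
  M = 182 − 201 − 6·120 = -739
Change in M: -739 − (-916) = 177

177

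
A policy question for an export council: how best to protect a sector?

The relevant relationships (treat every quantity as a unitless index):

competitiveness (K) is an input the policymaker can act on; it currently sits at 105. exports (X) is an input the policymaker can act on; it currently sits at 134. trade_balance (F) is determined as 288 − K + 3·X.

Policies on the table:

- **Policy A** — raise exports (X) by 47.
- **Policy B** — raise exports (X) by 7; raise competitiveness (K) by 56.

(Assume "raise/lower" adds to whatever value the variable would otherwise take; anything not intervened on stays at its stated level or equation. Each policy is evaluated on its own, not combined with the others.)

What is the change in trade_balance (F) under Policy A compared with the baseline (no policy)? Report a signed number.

141

Baseline:
  K = 105
  X = 134
  F = 288 − 105 + 3·134 = 585
Policy A (X + 47):
  K = 105
  X = 134 + 47 = 181
  F = 288 − 105 + 3·181 = 726
Change in F: 726 − 585 = 141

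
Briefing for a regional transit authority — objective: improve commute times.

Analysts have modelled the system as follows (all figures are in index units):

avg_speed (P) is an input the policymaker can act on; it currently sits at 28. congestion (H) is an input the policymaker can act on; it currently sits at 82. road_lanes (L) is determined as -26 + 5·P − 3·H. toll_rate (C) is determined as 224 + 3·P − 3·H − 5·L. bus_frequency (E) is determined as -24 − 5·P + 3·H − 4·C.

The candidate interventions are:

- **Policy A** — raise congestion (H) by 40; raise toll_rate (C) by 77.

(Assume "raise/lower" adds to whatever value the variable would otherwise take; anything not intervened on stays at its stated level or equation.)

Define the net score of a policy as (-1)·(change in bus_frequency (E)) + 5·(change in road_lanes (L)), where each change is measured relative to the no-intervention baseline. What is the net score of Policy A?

1508

Baseline:
  P = 28
  H = 82
  L = -26 + 5·28 − 3·82 = -132
  C = 224 + 3·28 − 3·82 − 5·(-132) = 722
  E = -24 − 5·28 + 3·82 − 4·722 = -2806
Policy A (H + 40, C + 77):
  P = 28
  H = 82 + 40 = 122
  L = -26 + 5·28 − 3·122 = -252
  C = 224 + 3·28 − 3·122 − 5·(-252) (+77 from intervention) = 1279
  E = -24 − 5·28 + 3·122 − 4·1279 = -4914
ΔE = -4914 − (-2806) = -2108; ΔL = -252 − (-132) = -120
Score = (-1)·(-2108) + 5·(-120) = 1508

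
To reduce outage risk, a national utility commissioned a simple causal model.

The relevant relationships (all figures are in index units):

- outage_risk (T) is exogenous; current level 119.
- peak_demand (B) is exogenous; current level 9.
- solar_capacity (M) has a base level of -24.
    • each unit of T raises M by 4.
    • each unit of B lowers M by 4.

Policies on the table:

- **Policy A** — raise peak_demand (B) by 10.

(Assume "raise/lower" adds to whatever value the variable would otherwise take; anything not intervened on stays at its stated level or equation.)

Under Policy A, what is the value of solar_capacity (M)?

376

Policy A (B + 10):
  T = 119
  B = 9 + 10 = 19
  M = -24 + 4·119 − 4·19 = 376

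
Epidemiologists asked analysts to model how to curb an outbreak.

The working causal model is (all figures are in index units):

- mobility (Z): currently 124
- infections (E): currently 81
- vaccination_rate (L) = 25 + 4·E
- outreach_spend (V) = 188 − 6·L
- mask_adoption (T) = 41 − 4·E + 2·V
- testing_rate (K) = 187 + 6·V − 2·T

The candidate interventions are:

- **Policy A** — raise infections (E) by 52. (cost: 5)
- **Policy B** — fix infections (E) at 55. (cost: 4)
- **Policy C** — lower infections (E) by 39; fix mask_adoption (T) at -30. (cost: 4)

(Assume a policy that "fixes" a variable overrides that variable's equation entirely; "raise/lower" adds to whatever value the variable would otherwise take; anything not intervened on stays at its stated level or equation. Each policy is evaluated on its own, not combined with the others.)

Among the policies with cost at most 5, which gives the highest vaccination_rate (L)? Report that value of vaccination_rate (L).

557

Policy A (E + 52):
  E = 81 + 52 = 133
  L = 25 + 4·133 = 557
Policy B (E := 55):
  E = 55
  L = 25 + 4·55 = 245
Policy C (E − 39, T := -30):
  E = 81 − 39 = 42
  L = 25 + 4·42 = 193
Comparing — Policy A: L=557, Policy B: L=245, Policy C: L=193. Highest is 557 (Policy A).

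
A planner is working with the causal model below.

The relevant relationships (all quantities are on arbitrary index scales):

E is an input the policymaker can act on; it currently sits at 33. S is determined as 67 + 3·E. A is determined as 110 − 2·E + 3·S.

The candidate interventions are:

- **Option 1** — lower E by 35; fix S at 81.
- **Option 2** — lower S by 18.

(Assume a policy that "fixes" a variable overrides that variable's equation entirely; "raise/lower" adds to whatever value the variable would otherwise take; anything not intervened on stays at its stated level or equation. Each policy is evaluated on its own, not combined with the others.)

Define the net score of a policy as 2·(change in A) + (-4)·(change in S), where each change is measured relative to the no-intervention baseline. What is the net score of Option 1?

Baseline:
  E = 33
  S = 67 + 3·33 = 166
  A = 110 − 2·33 + 3·166 = 542
Option 1 (E − 35, S := 81):
  E = 33 − 35 = -2
  S = 81
  A = 110 − 2·(-2) + 3·81 = 357
ΔA = 357 − 542 = -185; ΔS = 81 − 166 = -85
Score = 2·(-185) + (-4)·(-85) = -30

-30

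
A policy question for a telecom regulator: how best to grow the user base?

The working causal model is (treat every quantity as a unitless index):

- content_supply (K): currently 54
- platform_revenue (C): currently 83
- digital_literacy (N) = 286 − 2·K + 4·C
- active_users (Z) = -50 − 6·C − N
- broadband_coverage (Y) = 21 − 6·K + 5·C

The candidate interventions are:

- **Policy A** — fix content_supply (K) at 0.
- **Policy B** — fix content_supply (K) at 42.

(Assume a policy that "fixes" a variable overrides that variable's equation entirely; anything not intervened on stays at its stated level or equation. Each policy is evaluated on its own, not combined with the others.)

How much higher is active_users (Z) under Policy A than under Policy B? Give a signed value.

-84

Policy A (K := 0):
  K = 0
  C = 83
  N = 286 − 2·0 + 4·83 = 618
  Z = -50 − 6·83 − 618 = -1166
Policy B (K := 42):
  K = 42
  C = 83
  N = 286 − 2·42 + 4·83 = 534
  Z = -50 − 6·83 − 534 = -1082
Z: -1166 − (-1082) = -84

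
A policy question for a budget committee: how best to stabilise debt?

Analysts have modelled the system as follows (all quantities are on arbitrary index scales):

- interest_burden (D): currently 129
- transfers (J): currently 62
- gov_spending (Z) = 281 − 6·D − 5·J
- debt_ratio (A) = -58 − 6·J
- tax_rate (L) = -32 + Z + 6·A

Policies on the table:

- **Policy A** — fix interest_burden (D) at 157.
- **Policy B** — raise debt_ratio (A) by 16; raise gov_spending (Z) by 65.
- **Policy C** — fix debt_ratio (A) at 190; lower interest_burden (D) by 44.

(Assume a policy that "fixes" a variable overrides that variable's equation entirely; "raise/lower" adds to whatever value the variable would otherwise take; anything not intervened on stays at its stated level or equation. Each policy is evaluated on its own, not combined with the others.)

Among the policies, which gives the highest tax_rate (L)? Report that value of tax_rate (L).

569

Policy A (D := 157):
  D = 157
  J = 62
  Z = 281 − 6·157 − 5·62 = -971
  A = -58 − 6·62 = -430
  L = -32 + (-971) + 6·(-430) = -3583
Policy B (A + 16, Z + 65):
  D = 129
  J = 62
  Z = 281 − 6·129 − 5·62 (+65 from intervention) = -738
  A = -58 − 6·62 (+16 from intervention) = -414
  L = -32 + (-738) + 6·(-414) = -3254
Policy C (A := 190, D − 44):
  D = 129 − 44 = 85
  J = 62
  Z = 281 − 6·85 − 5·62 = -539
  A = 190
  L = -32 + (-539) + 6·190 = 569
Comparing — Policy A: L=-3583, Policy B: L=-3254, Policy C: L=569. Highest is 569 (Policy C).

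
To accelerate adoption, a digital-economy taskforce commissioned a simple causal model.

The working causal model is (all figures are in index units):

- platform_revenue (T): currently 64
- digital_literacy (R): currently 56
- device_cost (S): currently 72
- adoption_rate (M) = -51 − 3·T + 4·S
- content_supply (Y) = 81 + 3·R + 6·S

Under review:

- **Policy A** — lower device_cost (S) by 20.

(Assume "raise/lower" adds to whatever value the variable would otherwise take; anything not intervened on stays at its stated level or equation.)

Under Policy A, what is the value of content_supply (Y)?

Policy A (S − 20):
  R = 56
  S = 72 − 20 = 52
  Y = 81 + 3·56 + 6·52 = 561

561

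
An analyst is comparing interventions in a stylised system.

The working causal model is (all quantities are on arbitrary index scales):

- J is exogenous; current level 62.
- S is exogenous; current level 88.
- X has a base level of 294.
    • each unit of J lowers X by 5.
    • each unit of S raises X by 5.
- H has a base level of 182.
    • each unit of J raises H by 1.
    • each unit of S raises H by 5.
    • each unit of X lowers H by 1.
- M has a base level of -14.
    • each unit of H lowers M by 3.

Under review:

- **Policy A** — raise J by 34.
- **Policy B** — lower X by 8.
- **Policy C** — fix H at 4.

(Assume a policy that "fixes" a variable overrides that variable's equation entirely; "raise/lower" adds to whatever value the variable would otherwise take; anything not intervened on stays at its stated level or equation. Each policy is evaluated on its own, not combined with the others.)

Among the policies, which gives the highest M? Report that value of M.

Policy A (J + 34):
  J = 62 + 34 = 96
  S = 88
  X = 294 − 5·96 + 5·88 = 254
  H = 182 + 96 + 5·88 − 254 = 464
  M = -14 − 3·464 = -1406
Policy B (X − 8):
  J = 62
  S = 88
  X = 294 − 5·62 + 5·88 (−8 from intervention) = 416
  H = 182 + 62 + 5·88 − 416 = 268
  M = -14 − 3·268 = -818
Policy C (H := 4):
  J = 62
  S = 88
  X = 294 − 5·62 + 5·88 = 424
  H = 4
  M = -14 − 3·4 = -26
Comparing — Policy A: M=-1406, Policy B: M=-818, Policy C: M=-26. Highest is -26 (Policy C).

-26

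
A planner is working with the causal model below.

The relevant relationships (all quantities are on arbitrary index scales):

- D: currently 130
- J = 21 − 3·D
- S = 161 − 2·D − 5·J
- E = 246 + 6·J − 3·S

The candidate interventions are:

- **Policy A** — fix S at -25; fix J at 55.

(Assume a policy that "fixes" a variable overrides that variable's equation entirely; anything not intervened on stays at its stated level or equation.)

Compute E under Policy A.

651

Policy A (S := -25, J := 55):
  D = 130
  J = 55
  S = -25
  E = 246 + 6·55 − 3·(-25) = 651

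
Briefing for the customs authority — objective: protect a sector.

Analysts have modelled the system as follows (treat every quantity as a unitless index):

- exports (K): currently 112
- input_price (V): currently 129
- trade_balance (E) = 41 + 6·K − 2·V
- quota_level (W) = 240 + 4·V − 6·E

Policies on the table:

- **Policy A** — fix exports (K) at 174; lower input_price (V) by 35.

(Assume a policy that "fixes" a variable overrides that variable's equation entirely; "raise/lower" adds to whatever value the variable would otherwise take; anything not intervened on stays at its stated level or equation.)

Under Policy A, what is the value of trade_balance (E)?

Policy A (K := 174, V − 35):
  K = 174
  V = 129 − 35 = 94
  E = 41 + 6·174 − 2·94 = 897

897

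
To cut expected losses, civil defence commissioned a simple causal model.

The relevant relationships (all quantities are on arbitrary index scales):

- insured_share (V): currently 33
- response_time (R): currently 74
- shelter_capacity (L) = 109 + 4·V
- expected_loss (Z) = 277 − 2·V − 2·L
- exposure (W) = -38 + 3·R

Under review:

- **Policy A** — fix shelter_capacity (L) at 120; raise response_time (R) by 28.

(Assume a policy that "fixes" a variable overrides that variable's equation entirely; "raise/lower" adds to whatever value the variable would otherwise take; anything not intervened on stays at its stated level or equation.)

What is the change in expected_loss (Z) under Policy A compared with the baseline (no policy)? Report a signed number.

Baseline:
  V = 33
  L = 109 + 4·33 = 241
  Z = 277 − 2·33 − 2·241 = -271
Policy A (L := 120, R + 28):
  V = 33
  L = 120
  Z = 277 − 2·33 − 2·120 = -29
Change in Z: -29 − (-271) = 242

242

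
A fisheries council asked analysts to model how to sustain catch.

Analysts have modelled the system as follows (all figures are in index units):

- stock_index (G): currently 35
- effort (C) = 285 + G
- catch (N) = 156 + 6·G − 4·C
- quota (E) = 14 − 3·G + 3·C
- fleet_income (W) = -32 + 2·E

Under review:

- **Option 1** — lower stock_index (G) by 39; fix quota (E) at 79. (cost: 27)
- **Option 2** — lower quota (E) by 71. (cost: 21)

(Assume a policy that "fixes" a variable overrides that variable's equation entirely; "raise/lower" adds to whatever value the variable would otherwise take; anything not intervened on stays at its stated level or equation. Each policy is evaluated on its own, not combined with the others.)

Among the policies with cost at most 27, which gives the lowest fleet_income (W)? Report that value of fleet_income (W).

126

Option 1 (G − 39, E := 79):
  G = 35 − 39 = -4
  C = 285 + (-4) = 281
  E = 79
  W = -32 + 2·79 = 126
Option 2 (E − 71):
  G = 35
  C = 285 + 35 = 320
  E = 14 − 3·35 + 3·320 (−71 from intervention) = 798
  W = -32 + 2·798 = 1564
Comparing — Option 1: W=126, Option 2: W=1564. Lowest is 126 (Option 1).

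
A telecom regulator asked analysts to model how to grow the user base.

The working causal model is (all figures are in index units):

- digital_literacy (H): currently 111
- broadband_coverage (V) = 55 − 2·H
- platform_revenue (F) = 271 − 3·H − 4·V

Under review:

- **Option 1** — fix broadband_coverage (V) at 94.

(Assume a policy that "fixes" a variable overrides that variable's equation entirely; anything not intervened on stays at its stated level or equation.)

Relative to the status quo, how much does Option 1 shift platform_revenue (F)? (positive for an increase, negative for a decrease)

Baseline:
  H = 111
  V = 55 − 2·111 = -167
  F = 271 − 3·111 − 4·(-167) = 606
Option 1 (V := 94):
  H = 111
  V = 94
  F = 271 − 3·111 − 4·94 = -438
Change in F: -438 − 606 = -1044

-1044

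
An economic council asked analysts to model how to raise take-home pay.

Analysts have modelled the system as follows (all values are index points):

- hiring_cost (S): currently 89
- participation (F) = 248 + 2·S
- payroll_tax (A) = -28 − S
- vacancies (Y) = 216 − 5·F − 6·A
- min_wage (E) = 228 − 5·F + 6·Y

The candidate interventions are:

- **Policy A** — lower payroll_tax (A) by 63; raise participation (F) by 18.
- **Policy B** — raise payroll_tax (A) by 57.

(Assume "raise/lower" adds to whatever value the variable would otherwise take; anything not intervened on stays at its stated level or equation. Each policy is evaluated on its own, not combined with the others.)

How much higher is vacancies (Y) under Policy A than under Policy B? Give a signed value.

630

Policy A (A − 63, F + 18):
  S = 89
  F = 248 + 2·89 (+18 from intervention) = 444
  A = -28 − 89 (−63 from intervention) = -180
  Y = 216 − 5·444 − 6·(-180) = -924
Policy B (A + 57):
  S = 89
  F = 248 + 2·89 = 426
  A = -28 − 89 (+57 from intervention) = -60
  Y = 216 − 5·426 − 6·(-60) = -1554
Y: -924 − (-1554) = 630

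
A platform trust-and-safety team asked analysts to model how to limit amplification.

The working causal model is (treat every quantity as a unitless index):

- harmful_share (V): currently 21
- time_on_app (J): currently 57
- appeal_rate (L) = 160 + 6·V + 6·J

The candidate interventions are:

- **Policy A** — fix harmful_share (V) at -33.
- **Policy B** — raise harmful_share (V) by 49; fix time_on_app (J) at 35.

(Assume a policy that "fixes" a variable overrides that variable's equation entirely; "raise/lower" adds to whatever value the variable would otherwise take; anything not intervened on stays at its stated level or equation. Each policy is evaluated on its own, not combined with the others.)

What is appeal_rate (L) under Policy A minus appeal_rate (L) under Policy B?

-486

Policy A (V := -33):
  V = -33
  J = 57
  L = 160 + 6·(-33) + 6·57 = 304
Policy B (V + 49, J := 35):
  V = 21 + 49 = 70
  J = 35
  L = 160 + 6·70 + 6·35 = 790
L: 304 − 790 = -486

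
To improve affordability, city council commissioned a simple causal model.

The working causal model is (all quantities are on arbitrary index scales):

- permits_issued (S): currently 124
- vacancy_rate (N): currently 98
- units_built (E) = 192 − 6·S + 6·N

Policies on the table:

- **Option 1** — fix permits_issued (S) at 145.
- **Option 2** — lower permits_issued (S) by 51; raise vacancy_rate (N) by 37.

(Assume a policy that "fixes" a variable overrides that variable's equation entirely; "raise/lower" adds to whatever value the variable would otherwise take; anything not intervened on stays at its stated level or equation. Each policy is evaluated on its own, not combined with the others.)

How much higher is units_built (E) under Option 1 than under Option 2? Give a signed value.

Option 1 (S := 145):
  S = 145
  N = 98
  E = 192 − 6·145 + 6·98 = -90
Option 2 (S − 51, N + 37):
  S = 124 − 51 = 73
  N = 98 + 37 = 135
  E = 192 − 6·73 + 6·135 = 564
E: -90 − 564 = -654

-654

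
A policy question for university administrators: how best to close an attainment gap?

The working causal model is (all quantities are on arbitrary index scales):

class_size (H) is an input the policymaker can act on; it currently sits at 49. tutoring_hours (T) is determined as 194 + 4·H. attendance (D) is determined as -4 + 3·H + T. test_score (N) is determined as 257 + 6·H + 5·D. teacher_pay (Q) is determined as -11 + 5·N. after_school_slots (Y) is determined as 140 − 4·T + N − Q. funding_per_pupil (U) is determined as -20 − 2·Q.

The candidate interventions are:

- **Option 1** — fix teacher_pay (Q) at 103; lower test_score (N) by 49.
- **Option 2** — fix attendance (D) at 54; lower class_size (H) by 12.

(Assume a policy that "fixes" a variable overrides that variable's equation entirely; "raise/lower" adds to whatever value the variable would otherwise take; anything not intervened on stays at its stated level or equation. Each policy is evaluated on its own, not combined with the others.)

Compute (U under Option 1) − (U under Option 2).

Option 1 (Q := 103, N − 49):
  H = 49
  T = 194 + 4·49 = 390
  D = -4 + 3·49 + 390 = 533
  N = 257 + 6·49 + 5·533 (−49 from intervention) = 3167
  Q = 103
  U = -20 − 2·103 = -226
Option 2 (D := 54, H − 12):
  H = 49 − 12 = 37
  T = 194 + 4·37 = 342
  D = 54
  N = 257 + 6·37 + 5·54 = 749
  Q = -11 + 5·749 = 3734
  U = -20 − 2·3734 = -7488
U: -226 − (-7488) = 7262

7262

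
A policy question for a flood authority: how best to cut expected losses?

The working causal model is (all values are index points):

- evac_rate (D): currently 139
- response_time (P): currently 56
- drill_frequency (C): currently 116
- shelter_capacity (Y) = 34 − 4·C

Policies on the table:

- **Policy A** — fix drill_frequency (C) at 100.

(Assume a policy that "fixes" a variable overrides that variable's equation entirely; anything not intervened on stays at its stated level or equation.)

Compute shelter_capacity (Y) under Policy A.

-366

Policy A (C := 100):
  C = 100
  Y = 34 − 4·100 = -366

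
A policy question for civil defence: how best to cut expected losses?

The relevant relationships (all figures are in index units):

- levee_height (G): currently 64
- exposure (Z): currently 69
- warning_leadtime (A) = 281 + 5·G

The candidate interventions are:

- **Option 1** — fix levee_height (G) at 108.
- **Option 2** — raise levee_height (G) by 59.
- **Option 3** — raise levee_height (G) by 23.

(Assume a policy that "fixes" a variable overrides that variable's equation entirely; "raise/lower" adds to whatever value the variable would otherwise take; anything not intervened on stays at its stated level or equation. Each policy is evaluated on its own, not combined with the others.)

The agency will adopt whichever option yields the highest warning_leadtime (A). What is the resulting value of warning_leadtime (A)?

Option 1 (G := 108):
  G = 108
  A = 281 + 5·108 = 821
Option 2 (G + 59):
  G = 64 + 59 = 123
  A = 281 + 5·123 = 896
Option 3 (G + 23):
  G = 64 + 23 = 87
  A = 281 + 5·87 = 716
Comparing — Option 1: A=821, Option 2: A=896, Option 3: A=716. Highest is 896 (Option 2).

896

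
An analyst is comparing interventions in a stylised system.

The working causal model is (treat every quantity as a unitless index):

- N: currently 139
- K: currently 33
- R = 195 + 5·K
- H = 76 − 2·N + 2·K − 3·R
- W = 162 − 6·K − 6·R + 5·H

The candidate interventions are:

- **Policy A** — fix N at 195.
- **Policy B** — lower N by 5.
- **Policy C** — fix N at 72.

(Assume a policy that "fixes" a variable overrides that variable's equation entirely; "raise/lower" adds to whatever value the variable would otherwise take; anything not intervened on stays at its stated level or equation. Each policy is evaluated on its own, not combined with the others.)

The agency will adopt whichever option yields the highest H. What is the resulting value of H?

Policy A (N := 195):
  N = 195
  K = 33
  R = 195 + 5·33 = 360
  H = 76 − 2·195 + 2·33 − 3·360 = -1328
Policy B (N − 5):
  N = 139 − 5 = 134
  K = 33
  R = 195 + 5·33 = 360
  H = 76 − 2·134 + 2·33 − 3·360 = -1206
Policy C (N := 72):
  N = 72
  K = 33
  R = 195 + 5·33 = 360
  H = 76 − 2·72 + 2·33 − 3·360 = -1082
Comparing — Policy A: H=-1328, Policy B: H=-1206, Policy C: H=-1082. Highest is -1082 (Policy C).

-1082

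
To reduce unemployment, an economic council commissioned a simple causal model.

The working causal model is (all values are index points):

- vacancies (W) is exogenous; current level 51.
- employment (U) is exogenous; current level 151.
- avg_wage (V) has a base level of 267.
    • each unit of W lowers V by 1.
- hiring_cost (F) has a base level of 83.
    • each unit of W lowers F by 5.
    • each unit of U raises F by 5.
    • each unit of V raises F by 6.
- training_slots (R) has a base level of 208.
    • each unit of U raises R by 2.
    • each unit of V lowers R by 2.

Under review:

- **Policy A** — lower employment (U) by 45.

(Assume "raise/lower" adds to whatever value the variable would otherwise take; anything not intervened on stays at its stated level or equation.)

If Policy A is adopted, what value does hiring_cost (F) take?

1654

Policy A (U − 45):
  W = 51
  U = 151 − 45 = 106
  V = 267 − 51 = 216
  F = 83 − 5·51 + 5·106 + 6·216 = 1654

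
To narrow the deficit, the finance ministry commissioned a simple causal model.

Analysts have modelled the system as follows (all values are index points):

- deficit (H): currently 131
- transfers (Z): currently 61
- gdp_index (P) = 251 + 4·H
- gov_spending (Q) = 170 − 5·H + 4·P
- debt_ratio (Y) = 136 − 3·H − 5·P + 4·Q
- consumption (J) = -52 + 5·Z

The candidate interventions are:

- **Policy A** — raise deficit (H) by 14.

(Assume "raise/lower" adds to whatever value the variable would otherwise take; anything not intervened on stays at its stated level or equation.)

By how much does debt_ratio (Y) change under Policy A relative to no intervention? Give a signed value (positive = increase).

294

Baseline:
  H = 131
  P = 251 + 4·131 = 775
  Q = 170 − 5·131 + 4·775 = 2615
  Y = 136 − 3·131 − 5·775 + 4·2615 = 6328
Policy A (H + 14):
  H = 131 + 14 = 145
  P = 251 + 4·145 = 831
  Q = 170 − 5·145 + 4·831 = 2769
  Y = 136 − 3·145 − 5·831 + 4·2769 = 6622
Change in Y: 6622 − 6328 = 294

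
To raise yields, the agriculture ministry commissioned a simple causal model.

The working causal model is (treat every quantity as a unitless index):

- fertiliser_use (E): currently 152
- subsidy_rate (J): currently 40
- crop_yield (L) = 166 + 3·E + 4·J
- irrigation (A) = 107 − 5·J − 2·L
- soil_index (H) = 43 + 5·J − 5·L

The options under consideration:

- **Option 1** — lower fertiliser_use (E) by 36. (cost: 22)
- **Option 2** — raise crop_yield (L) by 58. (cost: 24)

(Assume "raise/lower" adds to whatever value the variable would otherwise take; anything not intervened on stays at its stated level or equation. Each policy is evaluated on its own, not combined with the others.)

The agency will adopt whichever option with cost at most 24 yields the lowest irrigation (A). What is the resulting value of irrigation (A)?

-1773

Option 1 (E − 36):
  E = 152 − 36 = 116
  J = 40
  L = 166 + 3·116 + 4·40 = 674
  A = 107 − 5·40 − 2·674 = -1441
Option 2 (L + 58):
  E = 152
  J = 40
  L = 166 + 3·152 + 4·40 (+58 from intervention) = 840
  A = 107 − 5·40 − 2·840 = -1773
Comparing — Option 1: A=-1441, Option 2: A=-1773. Lowest is -1773 (Option 2).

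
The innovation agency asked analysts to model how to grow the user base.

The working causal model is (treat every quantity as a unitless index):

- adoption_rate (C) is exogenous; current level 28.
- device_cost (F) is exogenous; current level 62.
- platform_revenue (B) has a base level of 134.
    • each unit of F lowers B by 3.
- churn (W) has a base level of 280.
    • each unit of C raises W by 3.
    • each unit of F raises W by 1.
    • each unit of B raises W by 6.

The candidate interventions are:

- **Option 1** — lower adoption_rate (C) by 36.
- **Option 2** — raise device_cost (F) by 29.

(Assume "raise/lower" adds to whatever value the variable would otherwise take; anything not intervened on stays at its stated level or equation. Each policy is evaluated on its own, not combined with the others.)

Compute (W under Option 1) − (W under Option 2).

385

Option 1 (C − 36):
  C = 28 − 36 = -8
  F = 62
  B = 134 − 3·62 = -52
  W = 280 + 3·(-8) + 62 + 6·(-52) = 6
Option 2 (F + 29):
  C = 28
  F = 62 + 29 = 91
  B = 134 − 3·91 = -139
  W = 280 + 3·28 + 91 + 6·(-139) = -379
W: 6 − (-379) = 385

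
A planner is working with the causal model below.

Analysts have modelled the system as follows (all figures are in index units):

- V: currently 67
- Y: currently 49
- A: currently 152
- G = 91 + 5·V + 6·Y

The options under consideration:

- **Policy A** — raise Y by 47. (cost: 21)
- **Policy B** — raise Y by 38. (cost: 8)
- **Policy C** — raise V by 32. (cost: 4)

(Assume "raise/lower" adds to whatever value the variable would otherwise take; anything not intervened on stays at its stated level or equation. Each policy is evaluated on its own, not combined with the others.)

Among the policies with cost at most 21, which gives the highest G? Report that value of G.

Policy A (Y + 47):
  V = 67
  Y = 49 + 47 = 96
  G = 91 + 5·67 + 6·96 = 1002
Policy B (Y + 38):
  V = 67
  Y = 49 + 38 = 87
  G = 91 + 5·67 + 6·87 = 948
Policy C (V + 32):
  V = 67 + 32 = 99
  Y = 49
  G = 91 + 5·99 + 6·49 = 880
Comparing — Policy A: G=1002, Policy B: G=948, Policy C: G=880. Highest is 1002 (Policy A).

1002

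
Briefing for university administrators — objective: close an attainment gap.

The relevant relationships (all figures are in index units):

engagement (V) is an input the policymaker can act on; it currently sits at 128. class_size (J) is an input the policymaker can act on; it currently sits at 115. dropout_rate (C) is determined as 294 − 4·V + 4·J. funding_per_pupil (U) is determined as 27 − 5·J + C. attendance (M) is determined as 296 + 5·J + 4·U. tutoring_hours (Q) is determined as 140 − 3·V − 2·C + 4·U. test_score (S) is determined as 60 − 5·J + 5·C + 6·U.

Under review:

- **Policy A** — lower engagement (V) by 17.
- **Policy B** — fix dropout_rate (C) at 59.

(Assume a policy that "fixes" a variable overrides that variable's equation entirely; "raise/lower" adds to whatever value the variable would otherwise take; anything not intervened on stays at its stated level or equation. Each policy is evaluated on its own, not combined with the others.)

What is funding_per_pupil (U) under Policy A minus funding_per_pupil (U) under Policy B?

Policy A (V − 17):
  V = 128 − 17 = 111
  J = 115
  C = 294 − 4·111 + 4·115 = 310
  U = 27 − 5·115 + 310 = -238
Policy B (C := 59):
  V = 128
  J = 115
  C = 59
  U = 27 − 5·115 + 59 = -489
U: -238 − (-489) = 251

251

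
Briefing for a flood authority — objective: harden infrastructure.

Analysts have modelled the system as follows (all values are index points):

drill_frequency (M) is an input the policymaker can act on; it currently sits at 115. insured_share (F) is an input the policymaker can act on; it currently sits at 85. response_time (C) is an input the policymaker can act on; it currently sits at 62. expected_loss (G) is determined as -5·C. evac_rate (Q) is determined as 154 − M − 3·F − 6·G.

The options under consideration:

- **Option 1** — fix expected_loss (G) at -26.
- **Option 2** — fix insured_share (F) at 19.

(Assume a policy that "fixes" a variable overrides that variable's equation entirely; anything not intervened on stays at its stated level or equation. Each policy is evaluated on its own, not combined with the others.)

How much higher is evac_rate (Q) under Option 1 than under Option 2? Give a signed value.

-1902

Option 1 (G := -26):
  M = 115
  F = 85
  C = 62
  G = -26
  Q = 154 − 115 − 3·85 − 6·(-26) = -60
Option 2 (F := 19):
  M = 115
  F = 19
  C = 62
  G = 0 − 5·62 = -310
  Q = 154 − 115 − 3·19 − 6·(-310) = 1842
Q: -60 − 1842 = -1902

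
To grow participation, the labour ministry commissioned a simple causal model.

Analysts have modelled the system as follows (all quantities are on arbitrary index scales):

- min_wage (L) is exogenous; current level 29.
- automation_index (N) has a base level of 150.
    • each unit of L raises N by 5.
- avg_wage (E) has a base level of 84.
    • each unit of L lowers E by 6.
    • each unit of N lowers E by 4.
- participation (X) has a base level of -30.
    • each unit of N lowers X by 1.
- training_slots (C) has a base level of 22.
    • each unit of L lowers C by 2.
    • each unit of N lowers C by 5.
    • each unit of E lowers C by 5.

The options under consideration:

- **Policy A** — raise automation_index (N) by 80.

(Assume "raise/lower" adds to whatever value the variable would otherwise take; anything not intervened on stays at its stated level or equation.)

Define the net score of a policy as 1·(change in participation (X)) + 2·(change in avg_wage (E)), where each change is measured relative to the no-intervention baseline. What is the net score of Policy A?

-720

Baseline:
  L = 29
  N = 150 + 5·29 = 295
  E = 84 − 6·29 − 4·295 = -1270
  X = -30 − 295 = -325
Policy A (N + 80):
  L = 29
  N = 150 + 5·29 (+80 from intervention) = 375
  E = 84 − 6·29 − 4·375 = -1590
  X = -30 − 375 = -405
ΔX = -405 − (-325) = -80; ΔE = -1590 − (-1270) = -320
Score = 1·(-80) + 2·(-320) = -720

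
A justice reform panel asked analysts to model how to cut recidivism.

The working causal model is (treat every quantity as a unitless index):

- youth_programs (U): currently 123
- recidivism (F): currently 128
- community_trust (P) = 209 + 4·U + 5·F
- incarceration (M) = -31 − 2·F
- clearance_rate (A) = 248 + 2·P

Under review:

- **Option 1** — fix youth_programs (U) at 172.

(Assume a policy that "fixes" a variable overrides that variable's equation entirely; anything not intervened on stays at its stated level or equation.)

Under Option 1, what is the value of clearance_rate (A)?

Option 1 (U := 172):
  U = 172
  F = 128
  P = 209 + 4·172 + 5·128 = 1537
  A = 248 + 2·1537 = 3322

3322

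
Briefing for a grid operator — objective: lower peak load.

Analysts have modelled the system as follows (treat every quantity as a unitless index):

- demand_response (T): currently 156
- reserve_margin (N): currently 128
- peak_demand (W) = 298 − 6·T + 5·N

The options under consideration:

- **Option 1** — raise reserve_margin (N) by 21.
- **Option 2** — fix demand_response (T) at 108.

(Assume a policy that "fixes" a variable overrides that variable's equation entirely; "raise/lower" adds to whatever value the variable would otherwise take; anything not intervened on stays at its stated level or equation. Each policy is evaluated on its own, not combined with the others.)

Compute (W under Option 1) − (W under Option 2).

Option 1 (N + 21):
  T = 156
  N = 128 + 21 = 149
  W = 298 − 6·156 + 5·149 = 107
Option 2 (T := 108):
  T = 108
  N = 128
  W = 298 − 6·108 + 5·128 = 290
W: 107 − 290 = -183

-183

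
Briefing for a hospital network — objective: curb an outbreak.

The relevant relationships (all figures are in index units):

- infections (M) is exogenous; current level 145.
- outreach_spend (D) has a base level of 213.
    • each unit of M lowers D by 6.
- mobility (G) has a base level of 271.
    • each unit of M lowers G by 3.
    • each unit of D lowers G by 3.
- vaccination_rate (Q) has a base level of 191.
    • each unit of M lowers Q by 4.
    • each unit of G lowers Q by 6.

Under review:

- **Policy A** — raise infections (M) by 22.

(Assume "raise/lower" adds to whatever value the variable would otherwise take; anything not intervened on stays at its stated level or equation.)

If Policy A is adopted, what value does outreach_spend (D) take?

Policy A (M + 22):
  M = 145 + 22 = 167
  D = 213 − 6·167 = -789

-789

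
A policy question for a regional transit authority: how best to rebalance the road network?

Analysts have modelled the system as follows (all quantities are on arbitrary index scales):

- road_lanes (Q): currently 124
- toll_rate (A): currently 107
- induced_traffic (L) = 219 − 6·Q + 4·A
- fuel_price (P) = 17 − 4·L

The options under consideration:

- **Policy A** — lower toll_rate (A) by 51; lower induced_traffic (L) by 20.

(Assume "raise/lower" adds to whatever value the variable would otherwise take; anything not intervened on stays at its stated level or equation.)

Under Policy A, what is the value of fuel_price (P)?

Policy A (A − 51, L − 20):
  Q = 124
  A = 107 − 51 = 56
  L = 219 − 6·124 + 4·56 (−20 from intervention) = -321
  P = 17 − 4·(-321) = 1301

1301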